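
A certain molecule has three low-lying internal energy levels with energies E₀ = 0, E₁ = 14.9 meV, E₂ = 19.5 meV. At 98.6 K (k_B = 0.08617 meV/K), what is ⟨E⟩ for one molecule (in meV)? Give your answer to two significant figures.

3.6 meV

k_BT = 0.08617 × 98.6 K = 8.496 meV.
Eᵢ/kT = 0, 1.754, 2.295.
Z = Σ e^(−Eᵢ/kT) = e^(−0) + e^(−1.754) + e^(−2.295) = 1.000 + 0.1731 + 0.1008 = 1.274.
⟨E⟩ = Σ Eᵢ e^(−Eᵢ/kT) / Z = (0·1.000 + 14.9·0.1731 + 19.5·0.1008) / 1.274 = 3.6 meV.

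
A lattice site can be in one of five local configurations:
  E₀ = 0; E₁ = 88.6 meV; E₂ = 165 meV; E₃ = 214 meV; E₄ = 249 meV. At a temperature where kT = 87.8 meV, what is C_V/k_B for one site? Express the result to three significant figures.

0.757

Eᵢ/kT = 0, 1.0091, 1.8793, 2.4374, 2.8360.
Z = Σ e^(−Eᵢ/kT) = e^(−0) + e^(−1.0091) + e^(−1.8793) + e^(−2.4374) + e^(−2.8360) = 1.0000 + 0.36455 + 0.15270 + 0.087388 + 0.058660 = 1.6633.
⟨E⟩ = 54.591 meV, ⟨E²⟩ = 8812.6 meV².
C_V/k_B = (⟨E²⟩ − ⟨E⟩²)/(kT)² = (8812.6 − 2980.2)/7708.8 = 0.757.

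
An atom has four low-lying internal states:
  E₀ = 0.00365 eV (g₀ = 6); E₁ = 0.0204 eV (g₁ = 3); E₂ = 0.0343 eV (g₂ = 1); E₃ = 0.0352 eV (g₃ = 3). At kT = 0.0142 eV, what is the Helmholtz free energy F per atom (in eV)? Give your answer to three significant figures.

-0.0247 eV

Eᵢ/kT = 0.25704, 1.4366, 2.4155, 2.4789.
Z = Σ gᵢe^(−Eᵢ/kT) = 6·e^(−0.25704) + 3·e^(−1.4366) + 1·e^(−2.4155) + 3·e^(−2.4789) = 4.6400 + 0.71320 + 0.089323 + 0.25151 = 5.6940.
F = −kT ln Z = −0.0142 × ln(5.6940) = −0.0142 × 1.7394 = -0.0247 eV.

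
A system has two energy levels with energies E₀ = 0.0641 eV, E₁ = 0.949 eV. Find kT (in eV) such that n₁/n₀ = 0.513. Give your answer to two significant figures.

n₁/n₀ = exp[−(E₁−E₀)/kT] = 0.513.
⇒ (E₁−E₀)/kT = ln(1/0.513) = ln(1.949) = 0.6673.
kT = 0.8849 eV / 0.6673 = 1.3 eV.

1.3 eV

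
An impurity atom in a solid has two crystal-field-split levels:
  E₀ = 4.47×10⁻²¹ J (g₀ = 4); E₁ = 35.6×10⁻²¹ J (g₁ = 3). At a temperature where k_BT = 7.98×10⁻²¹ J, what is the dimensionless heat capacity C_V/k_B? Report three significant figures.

Eᵢ/kT = 0.56015, 4.4612.
Z = Σ gᵢe^(−Eᵢ/kT) = 4·e^(−0.56015) + 3·e^(−4.4612) = 2.2845 + 0.034645 = 2.3191.
⟨E⟩ = 4.9351, ⟨E²⟩ = 38.616.
C_V/k_B = (⟨E²⟩ − ⟨E⟩²)/(kT)² = (38.616 − 24.355)/63.680 = 0.224.

0.224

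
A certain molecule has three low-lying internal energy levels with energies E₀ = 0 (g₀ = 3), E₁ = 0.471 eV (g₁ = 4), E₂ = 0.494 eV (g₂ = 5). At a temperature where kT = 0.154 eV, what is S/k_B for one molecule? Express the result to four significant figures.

1.582

Eᵢ/kT = 0, 3.05844, 3.20779.
Z = Σ gᵢe^(−Eᵢ/kT) = 3·e^(−0) + 4·e^(−3.05844) + 5·e^(−3.20779) = 3.00000 + 0.187844 + 0.202230 = 3.39007.
⟨E⟩ = Σ EᵢPᵢ = 0.0555670 eV.
S/k_B = ln Z + ⟨E⟩/kT = ln(3.39007) + 0.0555670/0.154 = 1.22085 + 0.360825 = 1.582.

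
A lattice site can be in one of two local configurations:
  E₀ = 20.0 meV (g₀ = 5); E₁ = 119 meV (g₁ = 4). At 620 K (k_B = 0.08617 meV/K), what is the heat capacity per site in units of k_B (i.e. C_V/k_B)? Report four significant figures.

k_BT = 0.08617 × 620 K = 53.4254 meV.
Eᵢ/kT = 0.374354, 2.22740.
Z = Σ gᵢe^(−Eᵢ/kT) = 5·e^(−0.374354) + 4·e^(−2.22740) = 3.43867 + 0.431233 = 3.86990.
⟨E⟩ = 31.0318 meV, ⟨E²⟩ = 1933.42 meV².
C_V/k_B = (⟨E²⟩ − ⟨E⟩²)/(kT)² = (1933.42 − 962.973)/2854.27 = 0.3400.

0.3400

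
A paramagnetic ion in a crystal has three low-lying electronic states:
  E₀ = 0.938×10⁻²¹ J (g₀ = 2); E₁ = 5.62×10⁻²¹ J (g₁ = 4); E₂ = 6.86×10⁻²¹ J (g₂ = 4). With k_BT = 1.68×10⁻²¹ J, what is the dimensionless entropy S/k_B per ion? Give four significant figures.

1.327

Eᵢ/kT = 0.558333, 3.34524, 4.08333.
Z = Σ gᵢe^(−Eᵢ/kT) = 2·e^(−0.558333) + 4·e^(−3.34524) + 4·e^(−4.08333) = 1.14432 + 0.141007 + 0.0674050 = 1.35273.
⟨E⟩ = Σ EᵢPᵢ = 1.72113 ×10⁻²¹ J.
S/k_B = ln Z + ⟨E⟩/kT = ln(1.35273) + 1.72113/1.68 = 0.302125 + 1.02448 = 1.327.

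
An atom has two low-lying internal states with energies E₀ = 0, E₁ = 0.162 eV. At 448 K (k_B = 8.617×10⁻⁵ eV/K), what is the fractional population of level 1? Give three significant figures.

k_BT = 8.617×10⁻⁵ × 448 K = 0.038604 eV.
Eᵢ/kT = 0, 4.1965.
Z = Σ e^(−Eᵢ/kT) = e^(−0) + e^(−4.1965) = 1.0000 + 0.015048 = 1.0150.
P₁ = e^(−E₁/kT) / Z = 0.015048/1.0150 = 0.0148.

0.0148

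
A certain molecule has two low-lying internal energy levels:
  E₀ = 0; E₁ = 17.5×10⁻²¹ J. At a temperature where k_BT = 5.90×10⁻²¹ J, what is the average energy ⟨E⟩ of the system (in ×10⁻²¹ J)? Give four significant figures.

0.8572 ×10⁻²¹ J

Eᵢ/kT = 0, 2.96610.
Z = Σ e^(−Eᵢ/kT) = e^(−0) + e^(−2.96610) = 1.00000 + 0.0515038 = 1.05150.
⟨E⟩ = Σ Eᵢ e^(−Eᵢ/kT) / Z = (0·1.00000 + 17.5·0.0515038) / 1.05150 = 0.8572 ×10⁻²¹ J.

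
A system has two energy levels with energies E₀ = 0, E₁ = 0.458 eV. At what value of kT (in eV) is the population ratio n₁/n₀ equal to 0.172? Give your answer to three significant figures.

0.260 eV

n₁/n₀ = exp[−(E₁−E₀)/kT] = 0.172.
⇒ (E₁−E₀)/kT = ln(1/0.172) = ln(5.8140) = 1.7603.
kT = 0.458 eV / 1.7603 = 0.260 eV.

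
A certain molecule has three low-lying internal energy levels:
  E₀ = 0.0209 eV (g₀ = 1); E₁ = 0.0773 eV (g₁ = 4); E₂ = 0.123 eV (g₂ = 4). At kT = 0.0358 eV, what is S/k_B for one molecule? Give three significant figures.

1.68

Eᵢ/kT = 0.58380, 2.1592, 3.4358.
Z = Σ gᵢe^(−Eᵢ/kT) = 1·e^(−0.58380) + 4·e^(−2.1592) + 4·e^(−3.4358) = 0.55777 + 0.46167 + 0.12880 = 1.1482.
⟨E⟩ = Σ EᵢPᵢ = 0.055031 eV.
S/k_B = ln Z + ⟨E⟩/kT = ln(1.1482) + 0.055031/0.0358 = 0.13820 + 1.5372 = 1.68.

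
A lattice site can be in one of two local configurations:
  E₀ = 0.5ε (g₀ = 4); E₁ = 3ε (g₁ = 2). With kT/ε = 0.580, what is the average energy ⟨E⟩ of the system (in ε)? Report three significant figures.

0.517 ε

Eᵢ/kT = 0.86207, 5.1724.
Z = Σ gᵢe^(−Eᵢ/kT) = 4·e^(−0.86207) + 2·e^(−5.1724) = 1.6891 + 0.011342 = 1.7004.
⟨E⟩ = Σ Eᵢ gᵢe^(−Eᵢ/kT) / Z = (0.5·1.6891 + 3·0.011342) / 1.7004 = 0.517 ε.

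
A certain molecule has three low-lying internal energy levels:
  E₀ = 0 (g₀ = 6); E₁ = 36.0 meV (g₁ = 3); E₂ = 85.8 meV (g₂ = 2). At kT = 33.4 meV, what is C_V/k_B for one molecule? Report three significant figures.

Eᵢ/kT = 0, 1.0778, 2.5689.
Z = Σ gᵢe^(−Eᵢ/kT) = 6·e^(−0) + 3·e^(−1.0778) + 2·e^(−2.5689) = 6.0000 + 1.0210 + 0.15324 = 7.1742.
⟨E⟩ = 6.9560 meV, ⟨E²⟩ = 341.68 meV².
C_V/k_B = (⟨E²⟩ − ⟨E⟩²)/(kT)² = (341.68 − 48.386)/1115.6 = 0.263.

0.263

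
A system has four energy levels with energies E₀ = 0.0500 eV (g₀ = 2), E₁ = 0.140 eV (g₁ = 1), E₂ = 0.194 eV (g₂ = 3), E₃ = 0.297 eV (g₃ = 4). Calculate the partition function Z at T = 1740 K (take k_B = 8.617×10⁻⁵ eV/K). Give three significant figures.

k_BT = 8.617×10⁻⁵ × 1740 K = 0.14994 eV.
Eᵢ/kT = 0.33347, 0.93371, 1.2939, 1.9808.
Z = Σ gᵢe^(−Eᵢ/kT) = 2·e^(−0.33347) + 1·e^(−0.93371) + 3·e^(−1.2939) + 4·e^(−1.9808) = 1.4329 + 0.39309 + 0.82260 + 0.55184 = 3.2004.

Z = 3.20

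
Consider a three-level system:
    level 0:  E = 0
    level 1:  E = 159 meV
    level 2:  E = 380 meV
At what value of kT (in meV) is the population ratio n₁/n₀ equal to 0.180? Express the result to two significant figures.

n₁/n₀ = exp[−(E₁−E₀)/kT] = 0.180.
⇒ (E₁−E₀)/kT = ln(1/0.180) = ln(5.556) = 1.715.
kT = 159 meV / 1.715 = 93 meV.

93 meV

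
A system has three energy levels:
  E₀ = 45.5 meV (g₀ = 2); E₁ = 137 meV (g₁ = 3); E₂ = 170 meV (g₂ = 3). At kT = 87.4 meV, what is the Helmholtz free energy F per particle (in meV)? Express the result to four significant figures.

-70.60 meV

Eᵢ/kT = 0.520595, 1.56751, 1.94508.
Z = Σ gᵢe^(−Eᵢ/kT) = 2·e^(−0.520595) + 3·e^(−1.56751) + 3·e^(−1.94508) = 1.18833 + 0.625692 + 0.428927 = 2.24295.
F = −kT ln Z = −87.4 × ln(2.24295) = −87.4 × 0.807792 = -70.60 meV.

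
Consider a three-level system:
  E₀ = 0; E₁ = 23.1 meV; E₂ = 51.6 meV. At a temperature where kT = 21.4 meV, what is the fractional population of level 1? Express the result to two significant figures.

0.24

Eᵢ/kT = 0, 1.079, 2.411.
Z = Σ e^(−Eᵢ/kT) = e^(−0) + e^(−1.079) + e^(−2.411) = 1.000 + 0.3399 + 0.08973 = 1.430.
P₁ = e^(−E₁/kT) / Z = 0.3399/1.430 = 0.24.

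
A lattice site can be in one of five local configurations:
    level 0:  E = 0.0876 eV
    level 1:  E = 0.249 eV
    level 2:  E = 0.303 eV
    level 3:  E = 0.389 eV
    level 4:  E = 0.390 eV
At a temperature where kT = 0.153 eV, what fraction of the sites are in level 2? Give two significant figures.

0.13

Eᵢ/kT = 0.5725, 1.627, 1.980, 2.542, 2.549.
Z = Σ e^(−Eᵢ/kT) = e^(−0.5725) + e^(−1.627) + e^(−1.980) + e^(−2.542) + e^(−2.549) = 0.5641 + 0.1965 + 0.1381 + 0.07871 + 0.07816 = 1.056.
P₂ = e^(−E₂/kT) / Z = 0.1381/1.056 = 0.13.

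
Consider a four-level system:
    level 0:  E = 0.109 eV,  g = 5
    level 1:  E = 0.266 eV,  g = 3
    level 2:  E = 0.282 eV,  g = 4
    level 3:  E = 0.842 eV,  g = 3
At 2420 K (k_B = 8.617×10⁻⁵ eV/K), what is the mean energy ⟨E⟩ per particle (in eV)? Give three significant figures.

k_BT = 8.617×10⁻⁵ × 2420 K = 0.20853 eV.
Eᵢ/kT = 0.52271, 1.2756, 1.3523, 4.0378.
Z = Σ gᵢe^(−Eᵢ/kT) = 5·e^(−0.52271) + 3·e^(−1.2756) + 4·e^(−1.3523) + 3·e^(−4.0378) = 2.9646 + 0.83779 + 1.0346 + 0.052909 = 4.8899.
⟨E⟩ = Σ Eᵢ gᵢe^(−Eᵢ/kT) / Z = (0.109·2.9646 + 0.266·0.83779 + 0.282·1.0346 + 0.842·0.052909) / 4.8899 = 0.180 eV.

0.180 eV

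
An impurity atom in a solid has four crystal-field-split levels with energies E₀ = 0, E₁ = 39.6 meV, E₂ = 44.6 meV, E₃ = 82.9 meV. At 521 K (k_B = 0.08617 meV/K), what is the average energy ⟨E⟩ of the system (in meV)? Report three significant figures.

23.7 meV

k_BT = 0.08617 × 521 K = 44.895 meV.
Eᵢ/kT = 0, 0.88206, 0.99343, 1.8465.
Z = Σ e^(−Eᵢ/kT) = e^(−0) + e^(−0.88206) + e^(−0.99343) + e^(−1.8465) = 1.0000 + 0.41393 + 0.37030 + 0.15779 = 1.9420.
⟨E⟩ = Σ Eᵢ e^(−Eᵢ/kT) / Z = (0·1.0000 + 39.6·0.41393 + 44.6·0.37030 + 82.9·0.15779) / 1.9420 = 23.7 meV.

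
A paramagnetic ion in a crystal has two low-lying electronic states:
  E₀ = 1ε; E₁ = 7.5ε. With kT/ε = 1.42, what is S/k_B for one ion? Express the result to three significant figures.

Eᵢ/kT = 0.70423, 5.2817.
Z = Σ e^(−Eᵢ/kT) = e^(−0.70423) + e^(−5.2817) = 0.49449 + 0.0050838 = 0.49957.
⟨E⟩ = Σ EᵢPᵢ = 1.0662 ε.
S/k_B = ln Z + ⟨E⟩/kT = ln(0.49957) + 1.0662/1.42 = -0.69401 + 0.75085 = 0.0568.

0.0568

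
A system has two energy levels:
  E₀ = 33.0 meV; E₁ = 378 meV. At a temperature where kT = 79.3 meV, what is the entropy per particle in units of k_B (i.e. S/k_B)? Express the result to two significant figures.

Eᵢ/kT = 0.4161, 4.767.
Z = Σ e^(−Eᵢ/kT) = e^(−0.4161) + e^(−4.767) = 0.6596 + 0.008506 = 0.6681.
⟨E⟩ = Σ EᵢPᵢ = 37.39 meV.
S/k_B = ln Z + ⟨E⟩/kT = ln(0.6681) + 37.39/79.3 = -0.4033 + 0.4715 = 0.068.

0.068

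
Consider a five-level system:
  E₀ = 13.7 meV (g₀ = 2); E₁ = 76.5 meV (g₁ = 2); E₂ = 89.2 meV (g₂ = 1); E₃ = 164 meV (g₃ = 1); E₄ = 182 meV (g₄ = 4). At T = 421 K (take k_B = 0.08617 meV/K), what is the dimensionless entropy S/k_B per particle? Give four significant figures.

k_BT = 0.08617 × 421 K = 36.2776 meV.
Eᵢ/kT = 0.377644, 2.10874, 2.45882, 4.52070, 5.01687.
Z = Σ gᵢe^(−Eᵢ/kT) = 2·e^(−0.377644) + 2·e^(−2.10874) + 1·e^(−2.45882) + 1·e^(−4.52070) + 4·e^(−5.01687) = 1.37095 + 0.242782 + 0.0855358 + 0.0108814 + 0.0265009 = 1.73665.
⟨E⟩ = Σ EᵢPᵢ = 29.7080 meV.
S/k_B = ln Z + ⟨E⟩/kT = ln(1.73665) + 29.7080/36.2776 = 0.551958 + 0.818908 = 1.371.

1.371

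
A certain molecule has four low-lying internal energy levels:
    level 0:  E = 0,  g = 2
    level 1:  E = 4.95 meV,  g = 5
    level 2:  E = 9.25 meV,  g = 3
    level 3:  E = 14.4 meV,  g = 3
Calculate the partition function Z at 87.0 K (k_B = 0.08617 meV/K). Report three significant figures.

k_BT = 0.08617 × 87.0 K = 7.4968 meV.
Eᵢ/kT = 0, 0.66028, 1.2339, 1.9208.
Z = Σ gᵢe^(−Eᵢ/kT) = 2·e^(−0) + 5·e^(−0.66028) + 3·e^(−1.2339) + 3·e^(−1.9208) = 2.0000 + 2.5835 + 0.87346 + 0.43947 = 5.8964.

Z = 5.90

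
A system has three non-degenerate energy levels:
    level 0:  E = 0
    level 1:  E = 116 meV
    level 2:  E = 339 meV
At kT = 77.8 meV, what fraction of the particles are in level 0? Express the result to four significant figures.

Eᵢ/kT = 0, 1.49100, 4.35733.
Z = Σ e^(−Eᵢ/kT) = e^(−0) + e^(−1.49100) + e^(−4.35733) = 1.00000 + 0.225147 + 0.0128126 = 1.23796.
P₀ = e^(−E₀/kT) / Z = 1.00000/1.23796 = 0.8078.

0.8078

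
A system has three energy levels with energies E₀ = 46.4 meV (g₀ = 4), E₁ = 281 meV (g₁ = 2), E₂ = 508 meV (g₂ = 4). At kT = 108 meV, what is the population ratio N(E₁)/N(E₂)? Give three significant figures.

4.09

n₁/n₂ = (g₁/g₂) exp[−(E₁−E₂)/kT] = (2/4) × exp(−(-227 meV)/(108 meV)) = (2/4) × exp(2.1019) = 4.09.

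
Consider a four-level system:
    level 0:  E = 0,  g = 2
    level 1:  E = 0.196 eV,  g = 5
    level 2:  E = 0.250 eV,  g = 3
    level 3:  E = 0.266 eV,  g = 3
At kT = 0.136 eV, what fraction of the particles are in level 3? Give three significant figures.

Eᵢ/kT = 0, 1.4412, 1.8382, 1.9559.
Z = Σ gᵢe^(−Eᵢ/kT) = 2·e^(−0) + 5·e^(−1.4412) + 3·e^(−1.8382) + 3·e^(−1.9559) = 2.0000 + 1.1832 + 0.47731 + 0.42431 = 4.0848.
P₃ = g₃ e^(−E₃/kT) / Z = 0.42431/4.0848 = 0.104.

0.104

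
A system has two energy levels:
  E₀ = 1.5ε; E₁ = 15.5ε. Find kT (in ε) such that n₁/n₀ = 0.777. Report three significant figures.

n₁/n₀ = exp[−(E₁−E₀)/kT] = 0.777.
⇒ (E₁−E₀)/kT = ln(1/0.777) = ln(1.2870) = 0.25231.
kT = 14.0ε / 0.25231 = 55.5 ε.

55.5 ε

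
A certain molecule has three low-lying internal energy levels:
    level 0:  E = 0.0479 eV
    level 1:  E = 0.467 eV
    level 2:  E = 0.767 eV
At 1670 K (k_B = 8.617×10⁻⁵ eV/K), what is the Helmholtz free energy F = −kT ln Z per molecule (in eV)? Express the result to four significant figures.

0.03936 eV

k_BT = 8.617×10⁻⁵ × 1670 K = 0.143904 eV.
Eᵢ/kT = 0.332861, 3.24522, 5.32994.
Z = Σ e^(−Eᵢ/kT) = e^(−0.332861) + e^(−3.24522) + e^(−5.32994) = 0.716870 + 0.0389600 + 0.00484436 = 0.760674.
F = −kT ln Z = −0.143904 × ln(0.760674) = −0.143904 × -0.273550 = 0.03936 eV.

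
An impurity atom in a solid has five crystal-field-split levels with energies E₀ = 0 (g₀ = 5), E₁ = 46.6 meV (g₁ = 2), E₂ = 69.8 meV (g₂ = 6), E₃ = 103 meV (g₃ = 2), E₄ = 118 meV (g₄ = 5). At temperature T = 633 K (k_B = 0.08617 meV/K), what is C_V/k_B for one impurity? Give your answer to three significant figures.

k_BT = 0.08617 × 633 K = 54.546 meV.
Eᵢ/kT = 0, 0.85432, 1.2797, 1.8883, 2.1633.
Z = Σ gᵢe^(−Eᵢ/kT) = 5·e^(−0) + 2·e^(−0.85432) + 6·e^(−1.2797) + 2·e^(−1.8883) + 5·e^(−2.1633) = 5.0000 + 0.85114 + 1.6687 + 0.30266 + 0.57473 = 8.3972.
⟨E⟩ = 30.383 meV, ⟨E²⟩ = 2523.7 meV².
C_V/k_B = (⟨E²⟩ − ⟨E⟩²)/(kT)² = (2523.7 − 923.13)/2975.3 = 0.538.

0.538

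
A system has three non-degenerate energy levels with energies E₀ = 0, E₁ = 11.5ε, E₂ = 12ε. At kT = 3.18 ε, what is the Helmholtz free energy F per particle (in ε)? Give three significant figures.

-0.155 ε

Eᵢ/kT = 0, 3.6164, 3.7736.
Z = Σ e^(−Eᵢ/kT) = e^(−0) + e^(−3.6164) + e^(−3.7736) = 1.0000 + 0.026879 + 0.022969 = 1.0498.
F = −kT ln Z = −3.18 × ln(1.0498) = −3.18 × 0.048600 = -0.155 ε.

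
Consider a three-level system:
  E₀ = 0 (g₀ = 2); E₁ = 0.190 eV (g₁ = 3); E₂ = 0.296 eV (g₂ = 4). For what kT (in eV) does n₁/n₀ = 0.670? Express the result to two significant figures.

0.24 eV

n₁/n₀ = (g₁/g₀) exp[−(E₁−E₀)/kT] = 0.670.
⇒ (E₁−E₀)/kT = ln((3/2)/0.670) = ln(2.239) = 0.8060.
kT = 0.190 eV / 0.8060 = 0.24 eV.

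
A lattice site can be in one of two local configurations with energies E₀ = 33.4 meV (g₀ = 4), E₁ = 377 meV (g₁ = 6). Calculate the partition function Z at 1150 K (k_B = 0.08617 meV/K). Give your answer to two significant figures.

k_BT = 0.08617 × 1150 K = 99.10 meV.
Eᵢ/kT = 0.3370, 3.804.
Z = Σ gᵢe^(−Eᵢ/kT) = 4·e^(−0.3370) + 6·e^(−3.804) = 2.856 + 0.1337 = 2.990.

Z = 3.0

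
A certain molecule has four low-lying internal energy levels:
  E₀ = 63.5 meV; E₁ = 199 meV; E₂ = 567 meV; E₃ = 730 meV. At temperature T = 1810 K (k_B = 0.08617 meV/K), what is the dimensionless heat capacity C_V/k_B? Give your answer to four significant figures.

0.5277

k_BT = 0.08617 × 1810 K = 155.968 meV.
Eᵢ/kT = 0.407135, 1.27590, 3.63536, 4.68045.
Z = Σ e^(−Eᵢ/kT) = e^(−0.407135) + e^(−1.27590) + e^(−3.63536) + e^(−4.68045) = 0.665554 + 0.279180 + 0.0263744 + 0.00927484 = 0.980383.
⟨E⟩ = 121.936 meV, ⟨E²⟩ = 27704.6 meV².
C_V/k_B = (⟨E²⟩ − ⟨E⟩²)/(kT)² = (27704.6 − 14868.4)/24326.0 = 0.5277.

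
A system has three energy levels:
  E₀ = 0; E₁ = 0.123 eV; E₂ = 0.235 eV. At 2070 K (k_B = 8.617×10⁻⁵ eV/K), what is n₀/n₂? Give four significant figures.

3.734

k_BT = 8.617×10⁻⁵ × 2070 K = 0.178372 eV.
n₀/n₂ = exp[−(E₀−E₂)/kT] = exp(−(-0.235 eV)/(0.178372 eV)) = exp(1.31747) = 3.734.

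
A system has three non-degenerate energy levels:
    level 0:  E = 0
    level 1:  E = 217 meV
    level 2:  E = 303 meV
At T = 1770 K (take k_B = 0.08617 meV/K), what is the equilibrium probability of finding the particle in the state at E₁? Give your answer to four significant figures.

k_BT = 0.08617 × 1770 K = 152.521 meV.
Eᵢ/kT = 0, 1.42275, 1.98661.
Z = Σ e^(−Eᵢ/kT) = e^(−0) + e^(−1.42275) + e^(−1.98661) = 1.00000 + 0.241050 + 0.137160 = 1.37821.
P₁ = e^(−E₁/kT) / Z = 0.241050/1.37821 = 0.1749.

0.1749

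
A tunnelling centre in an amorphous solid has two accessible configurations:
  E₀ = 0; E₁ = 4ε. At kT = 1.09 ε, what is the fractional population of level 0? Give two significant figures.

0.98

Eᵢ/kT = 0, 3.670.
Z = Σ e^(−Eᵢ/kT) = e^(−0) + e^(−3.670) = 1.000 + 0.02548 = 1.025.
P₀ = e^(−E₀/kT) / Z = 1.000/1.025 = 0.98.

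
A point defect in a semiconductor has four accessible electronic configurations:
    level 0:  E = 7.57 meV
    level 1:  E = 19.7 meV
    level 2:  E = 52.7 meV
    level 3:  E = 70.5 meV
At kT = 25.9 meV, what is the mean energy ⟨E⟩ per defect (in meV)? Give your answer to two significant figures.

Eᵢ/kT = 0.2923, 0.7606, 2.035, 2.722.
Z = Σ e^(−Eᵢ/kT) = e^(−0.2923) + e^(−0.7606) + e^(−2.035) + e^(−2.722) = 0.7465 + 0.4674 + 0.1307 + 0.06574 = 1.410.
⟨E⟩ = Σ Eᵢ e^(−Eᵢ/kT) / Z = (7.57·0.7465 + 19.7·0.4674 + 52.7·0.1307 + 70.5·0.06574) / 1.410 = 19 meV.

19 meV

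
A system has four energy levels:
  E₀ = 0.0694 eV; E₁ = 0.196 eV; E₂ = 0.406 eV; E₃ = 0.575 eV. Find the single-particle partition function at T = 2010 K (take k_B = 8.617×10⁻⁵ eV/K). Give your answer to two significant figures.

Z = 1.1

k_BT = 8.617×10⁻⁵ × 2010 K = 0.1732 eV.
Eᵢ/kT = 0.4007, 1.132, 2.344, 3.320.
Z = Σ e^(−Eᵢ/kT) = e^(−0.4007) + e^(−1.132) + e^(−2.344) + e^(−3.320) = 0.6699 + 0.3224 + 0.09594 + 0.03615 = 1.124.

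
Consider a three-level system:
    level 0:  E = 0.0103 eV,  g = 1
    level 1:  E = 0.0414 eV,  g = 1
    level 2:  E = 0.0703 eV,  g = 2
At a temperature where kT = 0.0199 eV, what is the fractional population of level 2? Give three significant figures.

Eᵢ/kT = 0.51759, 2.0804, 3.5327.
Z = Σ gᵢe^(−Eᵢ/kT) = 1·e^(−0.51759) + 1·e^(−2.0804) + 2·e^(−3.5327) = 0.59596 + 0.12488 + 0.058452 = 0.77929.
P₂ = g₂ e^(−E₂/kT) / Z = 0.058452/0.77929 = 0.0750.

0.0750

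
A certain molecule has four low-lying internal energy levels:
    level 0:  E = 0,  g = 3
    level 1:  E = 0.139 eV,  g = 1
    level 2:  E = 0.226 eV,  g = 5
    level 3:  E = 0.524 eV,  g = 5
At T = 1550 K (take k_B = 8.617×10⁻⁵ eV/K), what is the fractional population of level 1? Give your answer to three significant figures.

k_BT = 8.617×10⁻⁵ × 1550 K = 0.13356 eV.
Eᵢ/kT = 0, 1.0407, 1.6921, 3.9233.
Z = Σ gᵢe^(−Eᵢ/kT) = 3·e^(−0) + 1·e^(−1.0407) + 5·e^(−1.6921) + 5·e^(−3.9233) = 3.0000 + 0.35321 + 0.92066 + 0.098879 = 4.3727.
P₁ = g₁ e^(−E₁/kT) / Z = 0.35321/4.3727 = 0.0808.

0.0808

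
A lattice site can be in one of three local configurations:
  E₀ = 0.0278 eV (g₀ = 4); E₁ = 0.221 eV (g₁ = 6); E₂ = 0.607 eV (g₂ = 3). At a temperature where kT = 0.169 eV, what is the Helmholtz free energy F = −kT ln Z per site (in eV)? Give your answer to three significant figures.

-0.275 eV

Eᵢ/kT = 0.16450, 1.3077, 3.5917.
Z = Σ gᵢe^(−Eᵢ/kT) = 4·e^(−0.16450) + 6·e^(−1.3077) + 3·e^(−3.5917) = 3.3933 + 1.6226 + 0.082654 = 5.0986.
F = −kT ln Z = −0.169 × ln(5.0986) = −0.169 × 1.6290 = -0.275 eV.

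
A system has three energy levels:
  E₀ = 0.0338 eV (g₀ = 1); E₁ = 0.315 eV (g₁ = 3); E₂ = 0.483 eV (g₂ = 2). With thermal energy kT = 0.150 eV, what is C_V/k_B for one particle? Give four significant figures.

1.057

Eᵢ/kT = 0.225333, 2.10000, 3.22000.
Z = Σ gᵢe^(−Eᵢ/kT) = 1·e^(−0.225333) + 3·e^(−2.10000) + 2·e^(−3.22000) = 0.798250 + 0.367369 + 0.0799101 = 1.24553.
⟨E⟩ = 0.145559 eV, ⟨E²⟩ = 0.0449658 eV².
C_V/k_B = (⟨E²⟩ − ⟨E⟩²)/(kT)² = (0.0449658 − 0.0211874)/0.0225000 = 1.057.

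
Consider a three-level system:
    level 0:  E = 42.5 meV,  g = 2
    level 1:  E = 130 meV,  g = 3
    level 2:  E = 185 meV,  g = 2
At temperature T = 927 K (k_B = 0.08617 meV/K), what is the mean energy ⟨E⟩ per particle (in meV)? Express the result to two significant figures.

k_BT = 0.08617 × 927 K = 79.88 meV.
Eᵢ/kT = 0.5320, 1.627, 2.316.
Z = Σ gᵢe^(−Eᵢ/kT) = 2·e^(−0.5320) + 3·e^(−1.627) + 2·e^(−2.316) = 1.175 + 0.5896 + 0.1973 = 1.962.
⟨E⟩ = Σ Eᵢ gᵢe^(−Eᵢ/kT) / Z = (42.5·1.175 + 130·0.5896 + 185·0.1973) / 1.962 = 83 meV.

83 meV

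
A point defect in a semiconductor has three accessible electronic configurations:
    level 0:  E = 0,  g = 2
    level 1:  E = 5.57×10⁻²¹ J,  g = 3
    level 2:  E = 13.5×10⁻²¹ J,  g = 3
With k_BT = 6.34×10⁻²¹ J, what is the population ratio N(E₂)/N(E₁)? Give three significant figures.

0.286

n₂/n₁ = (g₂/g₁) exp[−(E₂−E₁)/kT] = (3/3) × exp(−(7.93 ×10⁻²¹ J)/(6.34 ×10⁻²¹ J)) = (3/3) × exp(-1.2508) = 0.286.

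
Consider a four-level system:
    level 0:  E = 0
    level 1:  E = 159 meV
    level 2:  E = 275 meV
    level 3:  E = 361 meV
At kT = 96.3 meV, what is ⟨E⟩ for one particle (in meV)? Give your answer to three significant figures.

43.1 meV

Eᵢ/kT = 0, 1.6511, 2.8557, 3.7487.
Z = Σ e^(−Eᵢ/kT) = e^(−0) + e^(−1.6511) + e^(−2.8557) + e^(−3.7487) = 1.0000 + 0.19184 + 0.057516 + 0.023548 = 1.2729.
⟨E⟩ = Σ Eᵢ e^(−Eᵢ/kT) / Z = (0·1.0000 + 159·0.19184 + 275·0.057516 + 361·0.023548) / 1.2729 = 43.1 meV.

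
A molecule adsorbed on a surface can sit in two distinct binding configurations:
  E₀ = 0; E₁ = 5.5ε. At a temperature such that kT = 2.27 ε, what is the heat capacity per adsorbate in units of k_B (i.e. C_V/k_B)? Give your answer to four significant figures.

0.4392

Eᵢ/kT = 0, 2.42291.
Z = Σ e^(−Eᵢ/kT) = e^(−0) + e^(−2.42291) = 1.00000 + 0.0886632 = 1.08866.
⟨E⟩ = 0.447934 ε, ⟨E²⟩ = 2.46364 ε².
C_V/k_B = (⟨E²⟩ − ⟨E⟩²)/(kT)² = (2.46364 − 0.200645)/5.15290 = 0.4392.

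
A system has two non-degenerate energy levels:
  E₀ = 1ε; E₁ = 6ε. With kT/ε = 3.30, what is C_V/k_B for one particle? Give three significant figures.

0.339

Eᵢ/kT = 0.30303, 1.8182.
Z = Σ e^(−Eᵢ/kT) = e^(−0.30303) + e^(−1.8182) = 0.73858 + 0.16232 = 0.90090.
⟨E⟩ = 1.9009 ε, ⟨E²⟩ = 7.3061 ε².
C_V/k_B = (⟨E²⟩ − ⟨E⟩²)/(kT)² = (7.3061 − 3.6134)/10.890 = 0.339.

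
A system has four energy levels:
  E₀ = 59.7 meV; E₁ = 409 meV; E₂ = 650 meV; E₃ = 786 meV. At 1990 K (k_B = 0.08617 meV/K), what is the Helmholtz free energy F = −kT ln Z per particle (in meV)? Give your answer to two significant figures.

32 meV

k_BT = 0.08617 × 1990 K = 171.5 meV.
Eᵢ/kT = 0.3481, 2.385, 3.790, 4.583.
Z = Σ e^(−Eᵢ/kT) = e^(−0.3481) + e^(−2.385) + e^(−3.790) + e^(−4.583) = 0.7060 + 0.09209 + 0.02260 + 0.01022 = 0.8309.
F = −kT ln Z = −171.5 × ln(0.8309) = −171.5 × -0.1852 = 32 meV.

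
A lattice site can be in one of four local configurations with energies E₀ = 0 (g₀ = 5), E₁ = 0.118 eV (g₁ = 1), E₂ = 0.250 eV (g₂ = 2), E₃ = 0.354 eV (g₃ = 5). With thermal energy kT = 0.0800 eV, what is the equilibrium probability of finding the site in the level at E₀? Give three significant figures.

Eᵢ/kT = 0, 1.4750, 3.1250, 4.4250.
Z = Σ gᵢe^(−Eᵢ/kT) = 5·e^(−0) + 1·e^(−1.4750) + 2·e^(−3.1250) + 5·e^(−4.4250) = 5.0000 + 0.22878 + 0.087874 + 0.059871 = 5.3765.
P₀ = g₀ e^(−E₀/kT) / Z = 5.0000/5.3765 = 0.930.

0.930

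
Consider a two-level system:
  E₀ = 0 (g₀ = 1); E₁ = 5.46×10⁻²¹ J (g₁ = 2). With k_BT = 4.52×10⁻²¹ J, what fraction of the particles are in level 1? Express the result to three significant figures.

0.374

Eᵢ/kT = 0, 1.2080.
Z = Σ gᵢe^(−Eᵢ/kT) = 1·e^(−0) + 2·e^(−1.2080) = 1.0000 + 0.59759 = 1.5976.
P₁ = g₁ e^(−E₁/kT) / Z = 0.59759/1.5976 = 0.374.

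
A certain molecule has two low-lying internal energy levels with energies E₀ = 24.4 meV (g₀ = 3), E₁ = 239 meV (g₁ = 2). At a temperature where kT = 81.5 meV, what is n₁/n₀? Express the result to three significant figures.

0.0479

n₁/n₀ = (g₁/g₀) exp[−(E₁−E₀)/kT] = (2/3) × exp(−(214.6 meV)/(81.5 meV)) = (2/3) × exp(-2.6331) = 0.0479.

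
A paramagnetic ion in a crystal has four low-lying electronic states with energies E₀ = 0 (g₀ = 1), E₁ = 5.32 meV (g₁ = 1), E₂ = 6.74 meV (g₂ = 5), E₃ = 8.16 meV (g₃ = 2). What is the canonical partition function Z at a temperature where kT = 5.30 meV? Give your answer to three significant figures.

Z = 3.20

Eᵢ/kT = 0, 1.0038, 1.2717, 1.5396.
Z = Σ gᵢe^(−Eᵢ/kT) = 1·e^(−0) + 1·e^(−1.0038) + 5·e^(−1.2717) + 2·e^(−1.5396) = 1.0000 + 0.36648 + 1.4018 + 0.42893 = 3.1972.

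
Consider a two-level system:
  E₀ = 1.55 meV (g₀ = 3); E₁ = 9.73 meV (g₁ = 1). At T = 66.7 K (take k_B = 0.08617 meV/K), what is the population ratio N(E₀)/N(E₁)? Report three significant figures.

12.5

k_BT = 0.08617 × 66.7 K = 5.7475 meV.
n₀/n₁ = (g₀/g₁) exp[−(E₀−E₁)/kT] = (3/1) × exp(−(-8.18 meV)/(5.7475 meV)) = (3/1) × exp(1.4232) = 12.5.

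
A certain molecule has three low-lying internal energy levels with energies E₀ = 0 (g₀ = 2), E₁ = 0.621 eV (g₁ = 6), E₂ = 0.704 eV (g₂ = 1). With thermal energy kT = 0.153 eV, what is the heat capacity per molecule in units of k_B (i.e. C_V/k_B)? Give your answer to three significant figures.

Eᵢ/kT = 0, 4.0588, 4.6013.
Z = Σ gᵢe^(−Eᵢ/kT) = 2·e^(−0) + 6·e^(−4.0588) + 1·e^(−4.6013) = 2.0000 + 0.10362 + 0.010039 = 2.1137.
⟨E⟩ = 0.033787 eV, ⟨E²⟩ = 0.021259 eV².
C_V/k_B = (⟨E²⟩ − ⟨E⟩²)/(kT)² = (0.021259 − 0.0011416)/0.023409 = 0.859.

0.859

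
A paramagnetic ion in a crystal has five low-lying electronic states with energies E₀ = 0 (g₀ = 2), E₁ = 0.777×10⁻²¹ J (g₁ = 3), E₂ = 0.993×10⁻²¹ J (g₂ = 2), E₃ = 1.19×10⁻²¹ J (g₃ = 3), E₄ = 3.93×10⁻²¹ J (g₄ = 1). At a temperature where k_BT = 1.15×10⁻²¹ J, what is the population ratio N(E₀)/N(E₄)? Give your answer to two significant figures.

61

n₀/n₄ = (g₀/g₄) exp[−(E₀−E₄)/kT] = (2/1) × exp(−(-3.93 ×10⁻²¹ J)/(1.15 ×10⁻²¹ J)) = (2/1) × exp(3.417) = 61.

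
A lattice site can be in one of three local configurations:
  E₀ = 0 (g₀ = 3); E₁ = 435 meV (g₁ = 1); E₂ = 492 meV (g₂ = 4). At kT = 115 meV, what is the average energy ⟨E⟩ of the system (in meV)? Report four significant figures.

12.08 meV

Eᵢ/kT = 0, 3.78261, 4.27826.
Z = Σ gᵢe^(−Eᵢ/kT) = 3·e^(−0) + 1·e^(−3.78261) + 4·e^(−4.27826) = 3.00000 + 0.0227632 + 0.0554671 = 3.07823.
⟨E⟩ = Σ Eᵢ gᵢe^(−Eᵢ/kT) / Z = (0·3.00000 + 435·0.0227632 + 492·0.0554671) / 3.07823 = 12.08 meV.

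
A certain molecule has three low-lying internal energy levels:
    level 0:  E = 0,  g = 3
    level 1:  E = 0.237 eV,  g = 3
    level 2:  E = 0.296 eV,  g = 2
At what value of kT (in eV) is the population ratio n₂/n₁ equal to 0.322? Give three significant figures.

n₂/n₁ = (g₂/g₁) exp[−(E₂−E₁)/kT] = 0.322.
⇒ (E₂−E₁)/kT = ln((2/3)/0.322) = ln(2.0704) = 0.72774.
kT = 0.059 eV / 0.72774 = 0.0811 eV.

0.0811 eV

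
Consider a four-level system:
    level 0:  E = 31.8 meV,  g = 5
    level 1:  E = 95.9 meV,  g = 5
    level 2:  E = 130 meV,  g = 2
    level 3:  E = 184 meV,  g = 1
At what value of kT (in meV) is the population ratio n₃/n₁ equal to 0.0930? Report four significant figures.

115.1 meV

n₃/n₁ = (g₃/g₁) exp[−(E₃−E₁)/kT] = 0.0930.
⇒ (E₃−E₁)/kT = ln((1/5)/0.0930) = ln(2.15054) = 0.765719.
kT = 88.1 meV / 0.765719 = 115.1 meV.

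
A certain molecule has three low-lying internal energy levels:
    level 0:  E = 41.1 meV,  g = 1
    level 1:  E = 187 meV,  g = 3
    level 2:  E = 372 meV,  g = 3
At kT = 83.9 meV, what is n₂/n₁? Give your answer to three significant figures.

0.110

n₂/n₁ = (g₂/g₁) exp[−(E₂−E₁)/kT] = (3/3) × exp(−(185 meV)/(83.9 meV)) = (3/3) × exp(-2.2050) = 0.110.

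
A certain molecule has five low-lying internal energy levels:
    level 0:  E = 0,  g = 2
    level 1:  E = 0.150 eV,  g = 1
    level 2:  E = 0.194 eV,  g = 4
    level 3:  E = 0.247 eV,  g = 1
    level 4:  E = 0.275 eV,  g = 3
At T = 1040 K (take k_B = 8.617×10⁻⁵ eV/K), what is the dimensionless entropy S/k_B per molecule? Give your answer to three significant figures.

k_BT = 8.617×10⁻⁵ × 1040 K = 0.089617 eV.
Eᵢ/kT = 0, 1.6738, 2.1648, 2.7562, 3.0686.
Z = Σ gᵢe^(−Eᵢ/kT) = 2·e^(−0) + 1·e^(−1.6738) + 4·e^(−2.1648) + 1·e^(−2.7562) + 3·e^(−3.0686) = 2.0000 + 0.18753 + 0.45909 + 0.063533 + 0.13946 = 2.8496.
⟨E⟩ = Σ EᵢPᵢ = 0.060092 eV.
S/k_B = ln Z + ⟨E⟩/kT = ln(2.8496) + 0.060092/0.089617 = 1.0472 + 0.67054 = 1.72.

1.72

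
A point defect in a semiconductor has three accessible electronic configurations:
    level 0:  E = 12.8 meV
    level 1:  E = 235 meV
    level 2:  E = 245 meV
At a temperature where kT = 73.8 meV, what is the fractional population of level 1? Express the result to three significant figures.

0.0451

Eᵢ/kT = 0.17344, 3.1843, 3.3198.
Z = Σ e^(−Eᵢ/kT) = e^(−0.17344) + e^(−3.1843) + e^(−3.3198) = 0.84077 + 0.041407 + 0.036160 = 0.91834.
P₁ = e^(−E₁/kT) / Z = 0.041407/0.91834 = 0.0451.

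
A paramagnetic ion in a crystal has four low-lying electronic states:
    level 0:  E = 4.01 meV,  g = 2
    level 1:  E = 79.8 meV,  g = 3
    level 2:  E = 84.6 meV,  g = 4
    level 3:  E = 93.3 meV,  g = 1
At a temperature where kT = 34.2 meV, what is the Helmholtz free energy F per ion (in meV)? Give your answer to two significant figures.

Eᵢ/kT = 0.1173, 2.333, 2.474, 2.728.
Z = Σ gᵢe^(−Eᵢ/kT) = 2·e^(−0.1173) + 3·e^(−2.333) + 4·e^(−2.474) + 1·e^(−2.728) = 1.779 + 0.2910 + 0.3370 + 0.06535 = 2.472.
F = −kT ln Z = −34.2 × ln(2.472) = −34.2 × 0.9050 = -31 meV.

-31 meV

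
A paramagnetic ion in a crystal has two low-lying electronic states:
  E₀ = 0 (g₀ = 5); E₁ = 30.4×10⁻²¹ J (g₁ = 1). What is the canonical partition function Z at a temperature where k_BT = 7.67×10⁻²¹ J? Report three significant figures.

Z = 5.02

Eᵢ/kT = 0, 3.9635.
Z = Σ gᵢe^(−Eᵢ/kT) = 5·e^(−0) + 1·e^(−3.9635) = 5.0000 + 0.018997 = 5.0190.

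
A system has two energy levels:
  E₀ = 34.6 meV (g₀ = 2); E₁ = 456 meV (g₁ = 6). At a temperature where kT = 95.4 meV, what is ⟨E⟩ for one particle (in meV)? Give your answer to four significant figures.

49.32 meV

Eᵢ/kT = 0.362683, 4.77987.
Z = Σ gᵢe^(−Eᵢ/kT) = 2·e^(−0.362683) + 6·e^(−4.77987) = 1.39161 + 0.0503825 = 1.44199.
⟨E⟩ = Σ Eᵢ gᵢe^(−Eᵢ/kT) / Z = (34.6·1.39161 + 456·0.0503825) / 1.44199 = 49.32 meV.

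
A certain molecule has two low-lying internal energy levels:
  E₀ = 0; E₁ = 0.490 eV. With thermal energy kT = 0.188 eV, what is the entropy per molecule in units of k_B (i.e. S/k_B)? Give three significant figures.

0.250

Eᵢ/kT = 0, 2.6064.
Z = Σ e^(−Eᵢ/kT) = e^(−0) + e^(−2.6064) = 1.0000 + 0.073800 = 1.0738.
⟨E⟩ = Σ EᵢPᵢ = 0.033677 eV.
S/k_B = ln Z + ⟨E⟩/kT = ln(1.0738) + 0.033677/0.188 = 0.071204 + 0.17913 = 0.250.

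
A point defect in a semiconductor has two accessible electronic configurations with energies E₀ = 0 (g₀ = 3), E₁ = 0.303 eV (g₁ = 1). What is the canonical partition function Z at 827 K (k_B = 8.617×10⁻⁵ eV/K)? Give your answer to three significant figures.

k_BT = 8.617×10⁻⁵ × 827 K = 0.071263 eV.
Eᵢ/kT = 0, 4.2519.
Z = Σ gᵢe^(−Eᵢ/kT) = 3·e^(−0) + 1·e^(−4.2519) = 3.0000 + 0.014237 = 3.0142.

Z = 3.01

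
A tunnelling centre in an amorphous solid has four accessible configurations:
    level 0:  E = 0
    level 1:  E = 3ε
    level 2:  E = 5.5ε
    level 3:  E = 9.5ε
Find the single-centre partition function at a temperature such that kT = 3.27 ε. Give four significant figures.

Eᵢ/kT = 0, 0.917431, 1.68196, 2.90520.
Z = Σ e^(−Eᵢ/kT) = e^(−0) + e^(−0.917431) + e^(−1.68196) + e^(−2.90520) = 1.00000 + 0.399544 + 0.186009 + 0.0547378 = 1.64029.

Z = 1.640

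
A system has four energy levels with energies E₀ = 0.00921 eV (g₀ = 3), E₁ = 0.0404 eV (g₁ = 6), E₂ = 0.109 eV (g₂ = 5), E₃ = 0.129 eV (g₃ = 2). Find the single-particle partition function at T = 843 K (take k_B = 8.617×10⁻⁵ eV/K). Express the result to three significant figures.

k_BT = 8.617×10⁻⁵ × 843 K = 0.072641 eV.
Eᵢ/kT = 0.12679, 0.55616, 1.5005, 1.7759.
Z = Σ gᵢe^(−Eᵢ/kT) = 3·e^(−0.12679) + 6·e^(−0.55616) + 5·e^(−1.5005) + 2·e^(−1.7759) = 2.6428 + 3.4404 + 1.1151 + 0.33866 = 7.5370.

Z = 7.54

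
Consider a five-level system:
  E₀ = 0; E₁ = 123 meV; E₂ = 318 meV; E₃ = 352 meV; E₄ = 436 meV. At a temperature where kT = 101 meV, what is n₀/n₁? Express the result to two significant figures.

3.4

n₀/n₁ = exp[−(E₀−E₁)/kT] = exp(−(-123 meV)/(101 meV)) = exp(1.218) = 3.4.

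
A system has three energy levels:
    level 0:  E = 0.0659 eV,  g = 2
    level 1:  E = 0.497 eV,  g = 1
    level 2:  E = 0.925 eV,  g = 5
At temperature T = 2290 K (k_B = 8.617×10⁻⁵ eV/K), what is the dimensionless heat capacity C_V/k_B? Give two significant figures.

k_BT = 8.617×10⁻⁵ × 2290 K = 0.1973 eV.
Eᵢ/kT = 0.3340, 2.519, 4.688.
Z = Σ gᵢe^(−Eᵢ/kT) = 2·e^(−0.3340) + 1·e^(−2.519) + 5·e^(−4.688) = 1.432 + 0.08054 + 0.04603 = 1.559.
⟨E⟩ = 0.1135 eV, ⟨E²⟩ = 0.04201 eV².
C_V/k_B = (⟨E²⟩ − ⟨E⟩²)/(kT)² = (0.04201 − 0.01288)/0.03893 = 0.75.

0.75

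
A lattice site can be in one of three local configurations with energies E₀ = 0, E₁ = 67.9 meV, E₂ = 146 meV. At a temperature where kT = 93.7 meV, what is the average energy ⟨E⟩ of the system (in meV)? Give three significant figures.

Eᵢ/kT = 0, 0.72465, 1.5582.
Z = Σ e^(−Eᵢ/kT) = e^(−0) + e^(−0.72465) + e^(−1.5582) = 1.0000 + 0.48449 + 0.21051 = 1.6950.
⟨E⟩ = Σ Eᵢ e^(−Eᵢ/kT) / Z = (0·1.0000 + 67.9·0.48449 + 146·0.21051) / 1.6950 = 37.5 meV.

37.5 meV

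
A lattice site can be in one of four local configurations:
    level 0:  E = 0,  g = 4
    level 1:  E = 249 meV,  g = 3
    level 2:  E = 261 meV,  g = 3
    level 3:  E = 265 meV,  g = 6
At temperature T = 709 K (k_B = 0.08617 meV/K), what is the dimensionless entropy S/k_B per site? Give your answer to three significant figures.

k_BT = 0.08617 × 709 K = 61.095 meV.
Eᵢ/kT = 0, 4.0756, 4.2720, 4.3375.
Z = Σ gᵢe^(−Eᵢ/kT) = 4·e^(−0) + 3·e^(−4.0756) + 3·e^(−4.2720) + 6·e^(−4.3375) = 4.0000 + 0.050946 + 0.041862 + 0.078415 = 4.1712.
⟨E⟩ = Σ EᵢPᵢ = 10.642 meV.
S/k_B = ln Z + ⟨E⟩/kT = ln(4.1712) + 10.642/61.095 = 1.4282 + 0.17419 = 1.60.

1.60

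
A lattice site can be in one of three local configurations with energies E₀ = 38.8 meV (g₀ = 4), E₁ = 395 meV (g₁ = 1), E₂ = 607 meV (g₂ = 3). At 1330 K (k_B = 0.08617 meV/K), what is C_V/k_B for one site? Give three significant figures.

k_BT = 0.08617 × 1330 K = 114.61 meV.
Eᵢ/kT = 0.33854, 3.4465, 5.2962.
Z = Σ gᵢe^(−Eᵢ/kT) = 4·e^(−0.33854) + 1·e^(−3.4465) + 3·e^(−5.2962) = 2.8512 + 0.031857 + 0.015032 = 2.8981.
⟨E⟩ = 45.663 meV, ⟨E²⟩ = 5107.3 meV².
C_V/k_B = (⟨E²⟩ − ⟨E⟩²)/(kT)² = (5107.3 − 2085.1)/13135 = 0.230.

0.230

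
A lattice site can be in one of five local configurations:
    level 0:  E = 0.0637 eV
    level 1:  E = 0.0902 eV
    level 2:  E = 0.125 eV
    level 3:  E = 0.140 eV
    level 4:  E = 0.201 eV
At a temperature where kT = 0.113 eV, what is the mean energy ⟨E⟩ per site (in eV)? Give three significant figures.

Eᵢ/kT = 0.56372, 0.79823, 1.1062, 1.2389, 1.7788.
Z = Σ e^(−Eᵢ/kT) = e^(−0.56372) + e^(−0.79823) + e^(−1.1062) + e^(−1.2389) + e^(−1.7788) = 0.56909 + 0.45012 + 0.33081 + 0.28970 + 0.16884 = 1.8086.
⟨E⟩ = Σ Eᵢ e^(−Eᵢ/kT) / Z = (0.0637·0.56909 + 0.0902·0.45012 + 0.125·0.33081 + 0.140·0.28970 + 0.201·0.16884) / 1.8086 = 0.107 eV.

0.107 eV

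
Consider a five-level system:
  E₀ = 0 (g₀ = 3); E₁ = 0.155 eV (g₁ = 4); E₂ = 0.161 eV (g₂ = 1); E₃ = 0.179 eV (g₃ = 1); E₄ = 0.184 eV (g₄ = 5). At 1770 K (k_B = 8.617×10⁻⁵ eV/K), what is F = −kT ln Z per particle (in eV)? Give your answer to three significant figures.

-0.288 eV

k_BT = 8.617×10⁻⁵ × 1770 K = 0.15252 eV.
Eᵢ/kT = 0, 1.0163, 1.0556, 1.1736, 1.2064.
Z = Σ gᵢe^(−Eᵢ/kT) = 3·e^(−0) + 4·e^(−1.0163) + 1·e^(−1.0556) + 1·e^(−1.1736) + 5·e^(−1.2064) = 3.0000 + 1.4477 + 0.34798 + 0.30925 + 1.4964 = 6.6013.
F = −kT ln Z = −0.15252 × ln(6.6013) = −0.15252 × 1.8873 = -0.288 eV.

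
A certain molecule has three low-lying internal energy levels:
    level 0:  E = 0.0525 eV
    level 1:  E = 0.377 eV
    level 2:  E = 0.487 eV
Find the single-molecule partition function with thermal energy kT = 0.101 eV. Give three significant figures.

Eᵢ/kT = 0.51980, 3.7327, 4.8218.
Z = Σ e^(−Eᵢ/kT) = e^(−0.51980) + e^(−3.7327) + e^(−4.8218) = 0.59464 + 0.023928 + 0.0080523 = 0.62662.

Z = 0.627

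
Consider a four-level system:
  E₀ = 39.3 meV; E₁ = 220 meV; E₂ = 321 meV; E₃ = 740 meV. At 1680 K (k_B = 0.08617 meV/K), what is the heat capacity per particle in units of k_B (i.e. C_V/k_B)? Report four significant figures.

k_BT = 0.08617 × 1680 K = 144.766 meV.
Eᵢ/kT = 0.271473, 1.51969, 2.21737, 5.11170.
Z = Σ e^(−Eᵢ/kT) = e^(−0.271473) + e^(−1.51969) + e^(−2.21737) + e^(−5.11170) = 0.762256 + 0.218780 + 0.108895 + 0.00602583 = 1.09596.
⟨E⟩ = 107.214 meV, ⟨E²⟩ = 23985.0 meV².
C_V/k_B = (⟨E²⟩ − ⟨E⟩²)/(kT)² = (23985.0 − 11494.8)/20957.2 = 0.5960.

0.5960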